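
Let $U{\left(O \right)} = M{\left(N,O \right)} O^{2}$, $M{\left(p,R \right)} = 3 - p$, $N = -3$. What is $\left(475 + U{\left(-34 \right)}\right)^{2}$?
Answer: $54922921$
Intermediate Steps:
$U{\left(O \right)} = 6 O^{2}$ ($U{\left(O \right)} = \left(3 - -3\right) O^{2} = \left(3 + 3\right) O^{2} = 6 O^{2}$)
$\left(475 + U{\left(-34 \right)}\right)^{2} = \left(475 + 6 \left(-34\right)^{2}\right)^{2} = \left(475 + 6 \cdot 1156\right)^{2} = \left(475 + 6936\right)^{2} = 7411^{2} = 54922921$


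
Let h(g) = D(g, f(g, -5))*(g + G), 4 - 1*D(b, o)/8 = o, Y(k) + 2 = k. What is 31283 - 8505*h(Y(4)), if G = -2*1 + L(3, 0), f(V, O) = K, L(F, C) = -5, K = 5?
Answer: -308917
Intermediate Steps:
Y(k) = -2 + k
f(V, O) = 5
G = -7 (G = -2*1 - 5 = -2 - 5 = -7)
D(b, o) = 32 - 8*o
h(g) = 56 - 8*g (h(g) = (32 - 8*5)*(g - 7) = (32 - 40)*(-7 + g) = -8*(-7 + g) = 56 - 8*g)
31283 - 8505*h(Y(4)) = 31283 - 8505*(56 - 8*(-2 + 4)) = 31283 - 8505*(56 - 8*2) = 31283 - 8505*(56 - 16) = 31283 - 8505*40 = 31283 - 1*340200 = 31283 - 340200 = -308917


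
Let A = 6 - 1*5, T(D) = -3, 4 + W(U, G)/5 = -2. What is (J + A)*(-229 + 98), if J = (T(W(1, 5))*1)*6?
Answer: 2227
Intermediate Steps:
W(U, G) = -30 (W(U, G) = -20 + 5*(-2) = -20 - 10 = -30)
A = 1 (A = 6 - 5 = 1)
J = -18 (J = -3*1*6 = -3*6 = -18)
(J + A)*(-229 + 98) = (-18 + 1)*(-229 + 98) = -17*(-131) = 2227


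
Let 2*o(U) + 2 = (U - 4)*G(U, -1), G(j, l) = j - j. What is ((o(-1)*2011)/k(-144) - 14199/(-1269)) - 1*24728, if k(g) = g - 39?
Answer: -637484320/25803 ≈ -24706.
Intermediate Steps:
k(g) = -39 + g
G(j, l) = 0
o(U) = -1 (o(U) = -1 + ((U - 4)*0)/2 = -1 + ((-4 + U)*0)/2 = -1 + (½)*0 = -1 + 0 = -1)
((o(-1)*2011)/k(-144) - 14199/(-1269)) - 1*24728 = ((-1*2011)/(-39 - 144) - 14199/(-1269)) - 1*24728 = (-2011/(-183) - 14199*(-1/1269)) - 24728 = (-2011*(-1/183) + 4733/423) - 24728 = (2011/183 + 4733/423) - 24728 = 572264/25803 - 24728 = -637484320/25803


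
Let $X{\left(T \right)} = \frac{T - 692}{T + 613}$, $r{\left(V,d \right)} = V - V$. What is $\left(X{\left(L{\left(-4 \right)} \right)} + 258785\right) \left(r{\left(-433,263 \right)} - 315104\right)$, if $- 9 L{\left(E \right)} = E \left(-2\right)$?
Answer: $- \frac{449224970229216}{5509} \approx -8.1544 \cdot 10^{10}$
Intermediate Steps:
$r{\left(V,d \right)} = 0$
$L{\left(E \right)} = \frac{2 E}{9}$ ($L{\left(E \right)} = - \frac{E \left(-2\right)}{9} = - \frac{\left(-2\right) E}{9} = \frac{2 E}{9}$)
$X{\left(T \right)} = \frac{-692 + T}{613 + T}$
$\left(X{\left(L{\left(-4 \right)} \right)} + 258785\right) \left(r{\left(-433,263 \right)} - 315104\right) = \left(\frac{-692 + \frac{2}{9} \left(-4\right)}{613 + \frac{2}{9} \left(-4\right)} + 258785\right) \left(0 - 315104\right) = \left(\frac{-692 - \frac{8}{9}}{613 - \frac{8}{9}} + 258785\right) \left(-315104\right) = \left(\frac{1}{\frac{5509}{9}} \left(- \frac{6236}{9}\right) + 258785\right) \left(-315104\right) = \left(\frac{9}{5509} \left(- \frac{6236}{9}\right) + 258785\right) \left(-315104\right) = \left(- \frac{6236}{5509} + 258785\right) \left(-315104\right) = \frac{1425640329}{5509} \left(-315104\right) = - \frac{449224970229216}{5509}$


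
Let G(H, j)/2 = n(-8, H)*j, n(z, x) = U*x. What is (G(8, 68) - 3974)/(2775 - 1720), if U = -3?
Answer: -7238/1055 ≈ -6.8607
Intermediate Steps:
n(z, x) = -3*x
G(H, j) = -6*H*j (G(H, j) = 2*((-3*H)*j) = 2*(-3*H*j) = -6*H*j)
(G(8, 68) - 3974)/(2775 - 1720) = (-6*8*68 - 3974)/(2775 - 1720) = (-3264 - 3974)/1055 = -7238*1/1055 = -7238/1055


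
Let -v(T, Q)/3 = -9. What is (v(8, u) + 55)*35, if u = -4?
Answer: 2870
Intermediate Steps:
v(T, Q) = 27 (v(T, Q) = -3*(-9) = 27)
(v(8, u) + 55)*35 = (27 + 55)*35 = 82*35 = 2870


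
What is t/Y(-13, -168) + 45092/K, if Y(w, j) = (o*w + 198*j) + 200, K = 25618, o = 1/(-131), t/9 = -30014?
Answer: 550920845920/55480531139 ≈ 9.9300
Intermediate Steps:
t = -270126 (t = 9*(-30014) = -270126)
o = -1/131 ≈ -0.0076336
Y(w, j) = 200 + 198*j - w/131 (Y(w, j) = (-w/131 + 198*j) + 200 = (198*j - w/131) + 200 = 200 + 198*j - w/131)
t/Y(-13, -168) + 45092/K = -270126/(200 + 198*(-168) - 1/131*(-13)) + 45092/25618 = -270126/(200 - 33264 + 13/131) + 45092*(1/25618) = -270126/(-4331371/131) + 22546/12809 = -270126*(-131/4331371) + 22546/12809 = 35386506/4331371 + 22546/12809 = 550920845920/55480531139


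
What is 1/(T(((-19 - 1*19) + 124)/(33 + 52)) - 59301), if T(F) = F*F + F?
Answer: -7225/428435019 ≈ -1.6864e-5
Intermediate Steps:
T(F) = F + F² (T(F) = F² + F = F + F²)
1/(T(((-19 - 1*19) + 124)/(33 + 52)) - 59301) = 1/((((-19 - 1*19) + 124)/(33 + 52))*(1 + ((-19 - 1*19) + 124)/(33 + 52)) - 59301) = 1/((((-19 - 19) + 124)/85)*(1 + ((-19 - 19) + 124)/85) - 59301) = 1/(((-38 + 124)*(1/85))*(1 + (-38 + 124)*(1/85)) - 59301) = 1/((86*(1/85))*(1 + 86*(1/85)) - 59301) = 1/(86*(1 + 86/85)/85 - 59301) = 1/((86/85)*(171/85) - 59301) = 1/(14706/7225 - 59301) = 1/(-428435019/7225) = -7225/428435019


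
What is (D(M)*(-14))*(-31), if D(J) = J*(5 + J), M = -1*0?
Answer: 0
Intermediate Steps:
M = 0
(D(M)*(-14))*(-31) = ((0*(5 + 0))*(-14))*(-31) = ((0*5)*(-14))*(-31) = (0*(-14))*(-31) = 0*(-31) = 0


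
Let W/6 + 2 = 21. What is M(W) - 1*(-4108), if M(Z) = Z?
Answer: 4222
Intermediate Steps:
W = 114 (W = -12 + 6*21 = -12 + 126 = 114)
M(W) - 1*(-4108) = 114 - 1*(-4108) = 114 + 4108 = 4222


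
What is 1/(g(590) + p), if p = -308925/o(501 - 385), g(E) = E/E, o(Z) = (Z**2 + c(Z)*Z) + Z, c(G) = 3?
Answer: -928/19667 ≈ -0.047186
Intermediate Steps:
o(Z) = Z**2 + 4*Z (o(Z) = (Z**2 + 3*Z) + Z = Z**2 + 4*Z)
g(E) = 1
p = -20595/928 (p = -308925*1/((4 + (501 - 385))*(501 - 385)) = -308925*1/(116*(4 + 116)) = -308925/(116*120) = -308925/13920 = -308925*1/13920 = -20595/928 ≈ -22.193)
1/(g(590) + p) = 1/(1 - 20595/928) = 1/(-19667/928) = -928/19667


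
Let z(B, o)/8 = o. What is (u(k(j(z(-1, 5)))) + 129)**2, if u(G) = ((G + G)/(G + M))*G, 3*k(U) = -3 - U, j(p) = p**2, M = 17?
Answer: 5149708874209/5419584 ≈ 9.5020e+5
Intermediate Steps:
z(B, o) = 8*o
k(U) = -1 - U/3 (k(U) = (-3 - U)/3 = -1 - U/3)
u(G) = 2*G**2/(17 + G) (u(G) = ((G + G)/(G + 17))*G = ((2*G)/(17 + G))*G = (2*G/(17 + G))*G = 2*G**2/(17 + G))
(u(k(j(z(-1, 5)))) + 129)**2 = (2*(-1 - (8*5)**2/3)**2/(17 + (-1 - (8*5)**2/3)) + 129)**2 = (2*(-1 - 1/3*40**2)**2/(17 + (-1 - 1/3*40**2)) + 129)**2 = (2*(-1 - 1/3*1600)**2/(17 + (-1 - 1/3*1600)) + 129)**2 = (2*(-1 - 1600/3)**2/(17 + (-1 - 1600/3)) + 129)**2 = (2*(-1603/3)**2/(17 - 1603/3) + 129)**2 = (2*(2569609/9)/(-1552/3) + 129)**2 = (2*(2569609/9)*(-3/1552) + 129)**2 = (-2569609/2328 + 129)**2 = (-2269297/2328)**2 = 5149708874209/5419584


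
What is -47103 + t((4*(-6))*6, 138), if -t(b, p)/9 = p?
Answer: -48345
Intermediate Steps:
t(b, p) = -9*p
-47103 + t((4*(-6))*6, 138) = -47103 - 9*138 = -47103 - 1242 = -48345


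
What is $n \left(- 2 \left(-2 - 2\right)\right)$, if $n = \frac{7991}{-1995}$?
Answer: $- \frac{63928}{1995} \approx -32.044$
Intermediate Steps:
$n = - \frac{7991}{1995}$ ($n = 7991 \left(- \frac{1}{1995}\right) = - \frac{7991}{1995} \approx -4.0055$)
$n \left(- 2 \left(-2 - 2\right)\right) = - \frac{7991 \left(- 2 \left(-2 - 2\right)\right)}{1995} = - \frac{7991 \left(\left(-2\right) \left(-4\right)\right)}{1995} = \left(- \frac{7991}{1995}\right) 8 = - \frac{63928}{1995}$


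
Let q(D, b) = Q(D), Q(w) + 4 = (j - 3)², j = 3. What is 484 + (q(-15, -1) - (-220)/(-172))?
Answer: 20585/43 ≈ 478.72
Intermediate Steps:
Q(w) = -4 (Q(w) = -4 + (3 - 3)² = -4 + 0² = -4 + 0 = -4)
q(D, b) = -4
484 + (q(-15, -1) - (-220)/(-172)) = 484 + (-4 - (-220)/(-172)) = 484 + (-4 - (-220)*(-1)/172) = 484 + (-4 - 1*55/43) = 484 + (-4 - 55/43) = 484 - 227/43 = 20585/43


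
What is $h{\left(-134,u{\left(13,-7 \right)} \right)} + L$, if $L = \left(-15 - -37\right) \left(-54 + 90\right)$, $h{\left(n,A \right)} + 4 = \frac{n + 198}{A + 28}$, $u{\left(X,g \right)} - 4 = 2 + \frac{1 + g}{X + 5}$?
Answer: $\frac{79780}{101} \approx 789.9$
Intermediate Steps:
$u{\left(X,g \right)} = 6 + \frac{1 + g}{5 + X}$ ($u{\left(X,g \right)} = 4 + \left(2 + \frac{1 + g}{X + 5}\right) = 4 + \left(2 + \frac{1 + g}{5 + X}\right) = 6 + \frac{1 + g}{5 + X}$)
$h{\left(n,A \right)} = -4 + \frac{198 + n}{28 + A}$ ($h{\left(n,A \right)} = -4 + \frac{n + 198}{A + 28} = -4 + \frac{198 + n}{28 + A}$)
$L = 792$ ($L = \left(-15 + 37\right) 36 = 22 \cdot 36 = 792$)
$h{\left(-134,u{\left(13,-7 \right)} \right)} + L = \frac{86 - 134 - 4 \frac{31 - 7 + 6 \cdot 13}{5 + 13}}{28 + \frac{31 - 7 + 6 \cdot 13}{5 + 13}} + 792 = \frac{86 - 134 - 4 \frac{31 - 7 + 78}{18}}{28 + \frac{31 - 7 + 78}{18}} + 792 = \frac{86 - 134 - 4 \cdot \frac{1}{18} \cdot 102}{28 + \frac{1}{18} \cdot 102} + 792 = \frac{86 - 134 - \frac{68}{3}}{28 + \frac{17}{3}} + 792 = \frac{86 - 134 - \frac{68}{3}}{\frac{101}{3}} + 792 = \frac{3}{101} \left(- \frac{212}{3}\right) + 792 = - \frac{212}{101} + 792 = \frac{79780}{101}$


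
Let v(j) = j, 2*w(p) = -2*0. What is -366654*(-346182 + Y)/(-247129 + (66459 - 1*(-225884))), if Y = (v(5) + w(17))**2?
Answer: 63459924339/22607 ≈ 2.8071e+6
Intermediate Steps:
w(p) = 0 (w(p) = (-2*0)/2 = (1/2)*0 = 0)
Y = 25 (Y = (5 + 0)**2 = 5**2 = 25)
-366654*(-346182 + Y)/(-247129 + (66459 - 1*(-225884))) = -366654*(-346182 + 25)/(-247129 + (66459 - 1*(-225884))) = -366654*(-346157/(-247129 + (66459 + 225884))) = -366654*(-346157/(-247129 + 292343)) = -366654/(45214*(-1/346157)) = -366654/(-45214/346157) = -366654*(-346157/45214) = 63459924339/22607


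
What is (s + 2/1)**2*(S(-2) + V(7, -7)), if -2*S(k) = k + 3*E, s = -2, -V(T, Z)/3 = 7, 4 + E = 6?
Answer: 0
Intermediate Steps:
E = 2 (E = -4 + 6 = 2)
V(T, Z) = -21 (V(T, Z) = -3*7 = -21)
S(k) = -3 - k/2 (S(k) = -(k + 3*2)/2 = -(k + 6)/2 = -(6 + k)/2 = -3 - k/2)
(s + 2/1)**2*(S(-2) + V(7, -7)) = (-2 + 2/1)**2*((-3 - 1/2*(-2)) - 21) = (-2 + 2*1)**2*((-3 + 1) - 21) = (-2 + 2)**2*(-2 - 21) = 0**2*(-23) = 0*(-23) = 0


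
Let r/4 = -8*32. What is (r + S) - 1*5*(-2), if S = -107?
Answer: -1121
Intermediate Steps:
r = -1024 (r = 4*(-8*32) = 4*(-256) = -1024)
(r + S) - 1*5*(-2) = (-1024 - 107) - 1*5*(-2) = -1131 - 5*(-2) = -1131 + 10 = -1121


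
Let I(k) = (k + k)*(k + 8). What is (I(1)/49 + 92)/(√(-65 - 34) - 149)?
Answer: -337187/546350 - 6789*I*√11/546350 ≈ -0.61716 - 0.041213*I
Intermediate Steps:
I(k) = 2*k*(8 + k) (I(k) = (2*k)*(8 + k) = 2*k*(8 + k))
(I(1)/49 + 92)/(√(-65 - 34) - 149) = ((2*1*(8 + 1))/49 + 92)/(√(-65 - 34) - 149) = ((2*1*9)*(1/49) + 92)/(√(-99) - 149) = (18*(1/49) + 92)/(3*I*√11 - 149) = (18/49 + 92)/(-149 + 3*I*√11) = (4526/49)/(-149 + 3*I*√11) = 4526/(49*(-149 + 3*I*√11))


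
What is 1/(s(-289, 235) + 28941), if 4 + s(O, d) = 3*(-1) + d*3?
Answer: 1/29639 ≈ 3.3739e-5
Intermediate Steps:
s(O, d) = -7 + 3*d (s(O, d) = -4 + (3*(-1) + d*3) = -4 + (-3 + 3*d) = -7 + 3*d)
1/(s(-289, 235) + 28941) = 1/((-7 + 3*235) + 28941) = 1/((-7 + 705) + 28941) = 1/(698 + 28941) = 1/29639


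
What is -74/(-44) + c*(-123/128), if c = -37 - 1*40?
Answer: 106549/1408 ≈ 75.674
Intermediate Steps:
c = -77 (c = -37 - 40 = -77)
-74/(-44) + c*(-123/128) = -74/(-44) - (-9471)/128 = -74*(-1/44) - (-9471)/128 = 37/22 - 77*(-123/128) = 37/22 + 9471/128 = 106549/1408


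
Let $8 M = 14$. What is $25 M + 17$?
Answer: $\frac{243}{4} \approx 60.75$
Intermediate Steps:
$M = \frac{7}{4}$ ($M = \frac{1}{8} \cdot 14 = \frac{7}{4} \approx 1.75$)
$25 M + 17 = 25 \cdot \frac{7}{4} + 17 = \frac{175}{4} + 17 = \frac{243}{4}$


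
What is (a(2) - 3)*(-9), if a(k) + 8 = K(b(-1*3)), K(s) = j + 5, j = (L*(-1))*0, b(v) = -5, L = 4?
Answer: 54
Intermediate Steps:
j = 0 (j = (4*(-1))*0 = -4*0 = 0)
K(s) = 5 (K(s) = 0 + 5 = 5)
a(k) = -3 (a(k) = -8 + 5 = -3)
(a(2) - 3)*(-9) = (-3 - 3)*(-9) = -6*(-9) = 54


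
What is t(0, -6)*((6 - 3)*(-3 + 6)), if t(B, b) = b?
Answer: -54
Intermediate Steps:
t(0, -6)*((6 - 3)*(-3 + 6)) = -6*(6 - 3)*(-3 + 6) = -18*3 = -6*9 = -54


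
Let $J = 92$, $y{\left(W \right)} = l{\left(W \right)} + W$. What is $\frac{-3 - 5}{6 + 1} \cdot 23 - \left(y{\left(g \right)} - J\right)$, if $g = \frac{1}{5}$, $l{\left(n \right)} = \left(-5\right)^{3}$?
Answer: $\frac{6668}{35} \approx 190.51$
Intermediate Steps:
$l{\left(n \right)} = -125$
$g = \frac{1}{5} \approx 0.2$
$y{\left(W \right)} = -125 + W$
$\frac{-3 - 5}{6 + 1} \cdot 23 - \left(y{\left(g \right)} - J\right) = \frac{-3 - 5}{6 + 1} \cdot 23 - \left(\left(-125 + \frac{1}{5}\right) - 92\right) = - \frac{8}{7} \cdot 23 - \left(- \frac{624}{5} - 92\right) = \left(-8\right) \frac{1}{7} \cdot 23 - - \frac{1084}{5} = \left(- \frac{8}{7}\right) 23 + \frac{1084}{5} = - \frac{184}{7} + \frac{1084}{5} = \frac{6668}{35}$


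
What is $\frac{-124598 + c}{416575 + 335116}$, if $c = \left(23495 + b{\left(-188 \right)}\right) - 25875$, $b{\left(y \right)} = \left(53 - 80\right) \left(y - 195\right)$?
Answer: $- \frac{116637}{751691} \approx -0.15517$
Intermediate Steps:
$b{\left(y \right)} = 5265 - 27 y$ ($b{\left(y \right)} = - 27 \left(-195 + y\right) = 5265 - 27 y$)
$c = 7961$ ($c = \left(23495 + \left(5265 - -5076\right)\right) - 25875 = \left(23495 + \left(5265 + 5076\right)\right) - 25875 = \left(23495 + 10341\right) - 25875 = 33836 - 25875 = 7961$)
$\frac{-124598 + c}{416575 + 335116} = \frac{-124598 + 7961}{416575 + 335116} = - \frac{116637}{751691}$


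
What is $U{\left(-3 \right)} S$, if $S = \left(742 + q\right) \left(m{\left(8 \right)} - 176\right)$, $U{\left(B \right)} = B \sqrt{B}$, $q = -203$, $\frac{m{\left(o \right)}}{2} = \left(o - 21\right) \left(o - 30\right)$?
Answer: $- 640332 i \sqrt{3} \approx - 1.1091 \cdot 10^{6} i$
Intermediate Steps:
$m{\left(o \right)} = 2 \left(-30 + o\right) \left(-21 + o\right)$ ($m{\left(o \right)} = 2 \left(o - 21\right) \left(o - 30\right) = 2 \left(-21 + o\right) \left(-30 + o\right) = 2 \left(-30 + o\right) \left(-21 + o\right)$)
$U{\left(B \right)} = B^{\frac{3}{2}}$
$S = 213444$ ($S = \left(742 - 203\right) \left(\left(1260 - 816 + 2 \cdot 8^{2}\right) - 176\right) = 539 \left(\left(1260 - 816 + 2 \cdot 64\right) - 176\right) = 539 \left(\left(1260 - 816 + 128\right) - 176\right) = 539 \left(572 - 176\right) = 539 \cdot 396 = 213444$)
$U{\left(-3 \right)} S = \left(-3\right)^{\frac{3}{2}} \cdot 213444 = - 3 i \sqrt{3} \cdot 213444 = - 640332 i \sqrt{3}$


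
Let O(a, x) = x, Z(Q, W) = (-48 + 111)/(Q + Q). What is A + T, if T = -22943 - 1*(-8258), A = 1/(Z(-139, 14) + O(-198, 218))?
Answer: -889044307/60541 ≈ -14685.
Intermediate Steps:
Z(Q, W) = 63/(2*Q) (Z(Q, W) = 63/((2*Q)) = 63*(1/(2*Q)) = 63/(2*Q))
A = 278/60541 (A = 1/((63/2)/(-139) + 218) = 1/((63/2)*(-1/139) + 218) = 1/(-63/278 + 218) = 1/(60541/278) = 278/60541 ≈ 0.0045919)
T = -14685 (T = -22943 + 8258 = -14685)
A + T = 278/60541 - 14685 = -889044307/60541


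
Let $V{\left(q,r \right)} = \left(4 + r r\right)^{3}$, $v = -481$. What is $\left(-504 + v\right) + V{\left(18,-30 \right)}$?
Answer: $738762279$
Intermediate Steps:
$V{\left(q,r \right)} = \left(4 + r^{2}\right)^{3}$
$\left(-504 + v\right) + V{\left(18,-30 \right)} = \left(-504 - 481\right) + \left(4 + \left(-30\right)^{2}\right)^{3} = -985 + \left(4 + 900\right)^{3} = -985 + 904^{3} = -985 + 738763264 = 738762279$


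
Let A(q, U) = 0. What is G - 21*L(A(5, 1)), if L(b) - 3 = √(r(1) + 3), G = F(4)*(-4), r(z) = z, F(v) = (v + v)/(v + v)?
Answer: -109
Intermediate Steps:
F(v) = 1 (F(v) = (2*v)/((2*v)) = (2*v)*(1/(2*v)) = 1)
G = -4 (G = 1*(-4) = -4)
L(b) = 5 (L(b) = 3 + √(1 + 3) = 3 + √4 = 3 + 2 = 5)
G - 21*L(A(5, 1)) = -4 - 21*5 = -4 - 105 = -109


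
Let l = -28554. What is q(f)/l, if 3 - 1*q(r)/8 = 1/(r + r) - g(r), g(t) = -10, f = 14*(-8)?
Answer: 1567/799512 ≈ 0.0019599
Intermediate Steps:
f = -112
q(r) = -56 - 4/r (q(r) = 24 - 8*(1/(r + r) - 1*(-10)) = 24 - 8*(1/(2*r) + 10) = 24 - 8*(10 + 1/(2*r)) = 24 + (-80 - 4/r) = -56 - 4/r)
q(f)/l = (-56 - 4/(-112))/(-28554) = (-56 - 4*(-1/112))*(-1/28554) = (-56 + 1/28)*(-1/28554) = -1567/28*(-1/28554) = 1567/799512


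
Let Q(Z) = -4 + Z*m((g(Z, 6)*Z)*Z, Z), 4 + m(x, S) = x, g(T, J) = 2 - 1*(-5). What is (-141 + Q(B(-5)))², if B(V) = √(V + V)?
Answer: -33735 + 21460*I*√10 ≈ -33735.0 + 67863.0*I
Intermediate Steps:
g(T, J) = 7 (g(T, J) = 2 + 5 = 7)
m(x, S) = -4 + x
B(V) = √2*√V (B(V) = √(2*V) = √2*√V)
Q(Z) = -4 + Z*(-4 + 7*Z²) (Q(Z) = -4 + Z*(-4 + (7*Z)*Z) = -4 + Z*(-4 + 7*Z²))
(-141 + Q(B(-5)))² = (-141 + (-4 + (√2*√(-5))*(-4 + 7*(√2*√(-5))²)))² = (-141 + (-4 + (√2*(I*√5))*(-4 + 7*(√2*(I*√5))²)))² = (-141 + (-4 + (I*√10)*(-4 + 7*(I*√10)²)))² = (-141 + (-4 + (I*√10)*(-4 + 7*(-10))))² = (-141 + (-4 + (I*√10)*(-4 - 70)))² = (-141 + (-4 + (I*√10)*(-74)))² = (-141 + (-4 - 74*I*√10))² = (-145 - 74*I*√10)²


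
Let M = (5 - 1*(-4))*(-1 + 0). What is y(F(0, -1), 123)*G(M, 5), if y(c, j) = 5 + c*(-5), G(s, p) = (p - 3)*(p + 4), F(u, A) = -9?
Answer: 900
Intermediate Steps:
M = -9 (M = (5 + 4)*(-1) = 9*(-1) = -9)
G(s, p) = (-3 + p)*(4 + p)
y(c, j) = 5 - 5*c
y(F(0, -1), 123)*G(M, 5) = (5 - 5*(-9))*(-12 + 5 + 5²) = (5 + 45)*(-12 + 5 + 25) = 50*18 = 900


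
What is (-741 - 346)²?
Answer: 1181569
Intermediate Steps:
(-741 - 346)² = (-1087)² = 1181569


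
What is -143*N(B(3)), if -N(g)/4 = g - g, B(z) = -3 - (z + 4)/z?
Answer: 0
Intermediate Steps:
B(z) = -3 - (4 + z)/z
N(g) = 0 (N(g) = -4*(g - g) = -4*0 = 0)
-143*N(B(3)) = -143*0 = 0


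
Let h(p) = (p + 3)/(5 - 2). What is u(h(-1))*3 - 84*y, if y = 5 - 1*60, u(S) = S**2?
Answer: 13864/3 ≈ 4621.3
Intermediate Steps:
h(p) = 1 + p/3 (h(p) = (3 + p)/3 = (3 + p)*(1/3) = 1 + p/3)
y = -55 (y = 5 - 60 = -55)
u(h(-1))*3 - 84*y = (1 + (1/3)*(-1))**2*3 - 84*(-55) = (1 - 1/3)**2*3 + 4620 = (2/3)**2*3 + 4620 = (4/9)*3 + 4620 = 4/3 + 4620 = 13864/3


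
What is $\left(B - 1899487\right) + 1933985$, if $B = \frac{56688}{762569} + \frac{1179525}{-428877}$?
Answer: $\frac{3760545756439375}{109016101671} \approx 34495.0$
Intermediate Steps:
$B = - \frac{291719006783}{109016101671}$ ($B = 56688 \cdot \frac{1}{762569} + 1179525 \left(- \frac{1}{428877}\right) = \frac{56688}{762569} - \frac{393175}{142959} = - \frac{291719006783}{109016101671} \approx -2.6759$)
$\left(B - 1899487\right) + 1933985 = \left(- \frac{291719006783}{109016101671} - 1899487\right) + 1933985 = - \frac{207074959633749560}{109016101671} + 1933985 = \frac{3760545756439375}{109016101671}$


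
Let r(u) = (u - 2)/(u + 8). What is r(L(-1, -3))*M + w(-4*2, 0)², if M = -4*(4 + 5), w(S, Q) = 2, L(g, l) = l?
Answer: 40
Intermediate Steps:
r(u) = (-2 + u)/(8 + u)
M = -36 (M = -4*9 = -36)
r(L(-1, -3))*M + w(-4*2, 0)² = ((-2 - 3)/(8 - 3))*(-36) + 2² = (-5/5)*(-36) + 4 = ((⅕)*(-5))*(-36) + 4 = -1*(-36) + 4 = 36 + 4 = 40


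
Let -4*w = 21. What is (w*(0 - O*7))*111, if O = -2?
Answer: -16317/2 ≈ -8158.5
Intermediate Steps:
w = -21/4 (w = -¼*21 = -21/4 ≈ -5.2500)
(w*(0 - O*7))*111 = -21*(0 - 1*(-2)*7)/4*111 = -21*(0 + 2*7)/4*111 = -21*(0 + 14)/4*111 = -21/4*14*111 = -147/2*111 = -16317/2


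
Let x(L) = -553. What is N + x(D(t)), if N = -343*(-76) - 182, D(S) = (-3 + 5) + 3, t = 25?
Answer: 25333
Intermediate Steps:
D(S) = 5 (D(S) = 2 + 3 = 5)
N = 25886 (N = 26068 - 182 = 25886)
N + x(D(t)) = 25886 - 553 = 25333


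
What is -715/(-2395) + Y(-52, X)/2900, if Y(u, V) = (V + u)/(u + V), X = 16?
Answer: 415179/1389100 ≈ 0.29888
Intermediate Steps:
Y(u, V) = 1 (Y(u, V) = (V + u)/(V + u) = 1)
-715/(-2395) + Y(-52, X)/2900 = -715/(-2395) + 1/2900 = -715*(-1/2395) + 1*(1/2900) = 143/479 + 1/2900 = 415179/1389100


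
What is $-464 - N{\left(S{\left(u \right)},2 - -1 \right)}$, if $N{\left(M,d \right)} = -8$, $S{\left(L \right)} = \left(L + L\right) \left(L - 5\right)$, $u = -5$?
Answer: $-456$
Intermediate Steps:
$S{\left(L \right)} = 2 L \left(-5 + L\right)$
$-464 - N{\left(S{\left(u \right)},2 - -1 \right)} = -464 - -8 = -464 + 8 = -456$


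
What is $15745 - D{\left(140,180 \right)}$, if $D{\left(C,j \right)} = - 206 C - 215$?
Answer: $44800$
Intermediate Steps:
$D{\left(C,j \right)} = -215 - 206 C$
$15745 - D{\left(140,180 \right)} = 15745 - \left(-215 - 28840\right) = 15745 - -29055 = 15745 + 29055 = 44800$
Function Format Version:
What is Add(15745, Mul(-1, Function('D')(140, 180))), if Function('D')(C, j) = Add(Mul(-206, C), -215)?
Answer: 44800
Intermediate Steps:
Function('D')(C, j) = Add(-215, Mul(-206, C))
Add(15745, Mul(-1, Function('D')(140, 180))) = Add(15745, Mul(-1, Add(-215, Mul(-206, 140)))) = Add(15745, Mul(-1, Add(-215, -28840))) = Add(15745, Mul(-1, -29055)) = Add(15745, 29055) = 44800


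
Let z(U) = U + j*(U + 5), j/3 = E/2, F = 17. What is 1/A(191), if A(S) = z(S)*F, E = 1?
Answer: 1/8245 ≈ 0.00012129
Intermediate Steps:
j = 3/2 (j = 3*(1/2) = 3*((½)*1) = 3*(½) = 3/2 ≈ 1.5000)
z(U) = 15/2 + 5*U/2 (z(U) = U + 3*(U + 5)/2 = U + 3*(5 + U)/2 = U + (15/2 + 3*U/2) = 15/2 + 5*U/2)
A(S) = 255/2 + 85*S/2 (A(S) = (15/2 + 5*S/2)*17 = 255/2 + 85*S/2)
1/A(191) = 1/(255/2 + (85/2)*191) = 1/(255/2 + 16235/2) = 1/8245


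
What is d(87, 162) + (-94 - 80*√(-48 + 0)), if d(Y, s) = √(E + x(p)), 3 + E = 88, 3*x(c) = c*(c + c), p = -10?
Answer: -94 + √1365/3 - 320*I*√3 ≈ -81.685 - 554.26*I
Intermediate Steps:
x(c) = 2*c²/3 (x(c) = (c*(c + c))/3 = (c*(2*c))/3 = (2*c²)/3 = 2*c²/3)
E = 85 (E = -3 + 88 = 85)
d(Y, s) = √1365/3 (d(Y, s) = √(85 + (⅔)*(-10)²) = √(85 + (⅔)*100) = √(85 + 200/3) = √(455/3) = √1365/3)
d(87, 162) + (-94 - 80*√(-48 + 0)) = √1365/3 + (-94 - 80*√(-48 + 0)) = √1365/3 + (-94 - 320*I*√3) = -94 + √1365/3 - 320*I*√3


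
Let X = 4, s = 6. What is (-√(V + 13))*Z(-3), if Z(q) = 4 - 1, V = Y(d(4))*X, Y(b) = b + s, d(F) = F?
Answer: -3*√53 ≈ -21.840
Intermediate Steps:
Y(b) = 6 + b (Y(b) = b + 6 = 6 + b)
V = 40 (V = (6 + 4)*4 = 10*4 = 40)
Z(q) = 3
(-√(V + 13))*Z(-3) = -√(40 + 13)*3 = -√53*3 = -3*√53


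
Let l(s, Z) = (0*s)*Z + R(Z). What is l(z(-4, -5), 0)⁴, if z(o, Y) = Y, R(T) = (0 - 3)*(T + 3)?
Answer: 6561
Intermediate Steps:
R(T) = -9 - 3*T (R(T) = -3*(3 + T) = -9 - 3*T)
l(s, Z) = -9 - 3*Z (l(s, Z) = (0*s)*Z + (-9 - 3*Z) = 0*Z + (-9 - 3*Z) = 0 + (-9 - 3*Z) = -9 - 3*Z)
l(z(-4, -5), 0)⁴ = (-9 - 3*0)⁴ = (-9 + 0)⁴ = (-9)⁴ = 6561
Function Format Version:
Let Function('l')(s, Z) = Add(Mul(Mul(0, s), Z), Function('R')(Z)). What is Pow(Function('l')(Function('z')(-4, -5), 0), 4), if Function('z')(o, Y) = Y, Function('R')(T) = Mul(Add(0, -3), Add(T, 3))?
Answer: 6561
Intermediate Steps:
Function('R')(T) = Add(-9, Mul(-3, T)) (Function('R')(T) = Mul(-3, Add(3, T)) = Add(-9, Mul(-3, T)))
Function('l')(s, Z) = Add(-9, Mul(-3, Z)) (Function('l')(s, Z) = Add(Mul(Mul(0, s), Z), Add(-9, Mul(-3, Z))) = Add(Mul(0, Z), Add(-9, Mul(-3, Z))) = Add(0, Add(-9, Mul(-3, Z))) = Add(-9, Mul(-3, Z)))
Pow(Function('l')(Function('z')(-4, -5), 0), 4) = Pow(Add(-9, Mul(-3, 0)), 4) = Pow(Add(-9, 0), 4) = Pow(-9, 4) = 6561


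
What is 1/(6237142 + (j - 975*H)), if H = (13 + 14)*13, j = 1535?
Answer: 1/5896452 ≈ 1.6959e-7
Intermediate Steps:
H = 351 (H = 27*13 = 351)
1/(6237142 + (j - 975*H)) = 1/(6237142 + (1535 - 975*351)) = 1/(6237142 + (1535 - 342225)) = 1/(6237142 - 340690) = 1/5896452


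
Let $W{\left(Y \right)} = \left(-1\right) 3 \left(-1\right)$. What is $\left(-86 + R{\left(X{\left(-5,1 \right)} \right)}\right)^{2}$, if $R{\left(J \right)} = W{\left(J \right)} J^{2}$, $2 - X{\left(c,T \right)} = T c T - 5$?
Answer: $119716$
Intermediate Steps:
$W{\left(Y \right)} = 3$ ($W{\left(Y \right)} = \left(-3\right) \left(-1\right) = 3$)
$X{\left(c,T \right)} = 7 - c T^{2}$ ($X{\left(c,T \right)} = 2 - \left(T c T - 5\right) = 2 - \left(c T^{2} - 5\right) = 2 - \left(-5 + c T^{2}\right) = 7 - c T^{2}$)
$R{\left(J \right)} = 3 J^{2}$
$\left(-86 + R{\left(X{\left(-5,1 \right)} \right)}\right)^{2} = \left(-86 + 3 \left(7 - - 5 \cdot 1^{2}\right)^{2}\right)^{2} = \left(-86 + 3 \left(7 - \left(-5\right) 1\right)^{2}\right)^{2} = \left(-86 + 3 \left(7 + 5\right)^{2}\right)^{2} = \left(-86 + 3 \cdot 12^{2}\right)^{2} = \left(-86 + 3 \cdot 144\right)^{2} = \left(-86 + 432\right)^{2} = 346^{2} = 119716$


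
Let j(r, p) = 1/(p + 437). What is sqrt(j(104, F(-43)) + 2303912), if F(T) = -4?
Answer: sqrt(431958157401)/433 ≈ 1517.9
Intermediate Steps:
j(r, p) = 1/(437 + p)
sqrt(j(104, F(-43)) + 2303912) = sqrt(1/(437 - 4) + 2303912) = sqrt(1/433 + 2303912) = sqrt(997593897/433) = sqrt(431958157401)/433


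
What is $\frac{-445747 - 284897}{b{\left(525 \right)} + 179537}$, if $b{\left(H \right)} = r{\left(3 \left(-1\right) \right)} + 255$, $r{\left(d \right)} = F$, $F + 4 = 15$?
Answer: $- \frac{730644}{179803} \approx -4.0636$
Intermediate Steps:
$F = 11$ ($F = -4 + 15 = 11$)
$r{\left(d \right)} = 11$
$b{\left(H \right)} = 266$ ($b{\left(H \right)} = 11 + 255 = 266$)
$\frac{-445747 - 284897}{b{\left(525 \right)} + 179537} = \frac{-445747 - 284897}{266 + 179537} = - \frac{730644}{179803}$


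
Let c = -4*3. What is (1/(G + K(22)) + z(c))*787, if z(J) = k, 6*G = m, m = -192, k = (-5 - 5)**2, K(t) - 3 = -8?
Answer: 2911113/37 ≈ 78679.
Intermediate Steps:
K(t) = -5 (K(t) = 3 - 8 = -5)
k = 100 (k = (-10)**2 = 100)
c = -12
G = -32 (G = (1/6)*(-192) = -32)
z(J) = 100
(1/(G + K(22)) + z(c))*787 = (1/(-32 - 5) + 100)*787 = (1/(-37) + 100)*787 = (-1/37 + 100)*787 = (3699/37)*787 = 2911113/37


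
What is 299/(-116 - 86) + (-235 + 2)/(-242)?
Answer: -6323/12221 ≈ -0.51739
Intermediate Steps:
299/(-116 - 86) + (-235 + 2)/(-242) = 299/(-202) - 233*(-1/242) = 299*(-1/202) + 233/242 = -299/202 + 233/242 = -6323/12221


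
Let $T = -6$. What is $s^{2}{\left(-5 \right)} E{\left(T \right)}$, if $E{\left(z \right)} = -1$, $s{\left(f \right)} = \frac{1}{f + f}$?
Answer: $- \frac{1}{100} \approx -0.01$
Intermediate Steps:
$s{\left(f \right)} = \frac{1}{2 f}$
$s^{2}{\left(-5 \right)} E{\left(T \right)} = \left(\frac{1}{2 \left(-5\right)}\right)^{2} \left(-1\right) = \left(\frac{1}{2} \left(- \frac{1}{5}\right)\right)^{2} \left(-1\right) = \left(- \frac{1}{10}\right)^{2} \left(-1\right) = \frac{1}{100} \left(-1\right) = - \frac{1}{100}$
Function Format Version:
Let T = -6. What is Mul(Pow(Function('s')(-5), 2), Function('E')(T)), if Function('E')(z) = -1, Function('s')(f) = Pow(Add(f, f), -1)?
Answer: Rational(-1, 100) ≈ -0.010000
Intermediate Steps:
Function('s')(f) = Mul(Rational(1, 2), Pow(f, -1)) (Function('s')(f) = Pow(Mul(2, f), -1) = Mul(Rational(1, 2), Pow(f, -1)))
Mul(Pow(Function('s')(-5), 2), Function('E')(T)) = Mul(Pow(Mul(Rational(1, 2), Pow(-5, -1)), 2), -1) = Mul(Pow(Mul(Rational(1, 2), Rational(-1, 5)), 2), -1) = Mul(Pow(Rational(-1, 10), 2), -1) = Mul(Rational(1, 100), -1) = Rational(-1, 100)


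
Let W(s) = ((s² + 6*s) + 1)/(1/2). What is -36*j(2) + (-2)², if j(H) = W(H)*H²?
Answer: -4892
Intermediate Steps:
W(s) = 2 + 2*s² + 12*s (W(s) = (1 + s² + 6*s)/(½) = (1 + s² + 6*s)*2 = 2 + 2*s² + 12*s)
j(H) = H²*(2 + 2*H² + 12*H) (j(H) = (2 + 2*H² + 12*H)*H² = H²*(2 + 2*H² + 12*H))
-36*j(2) + (-2)² = -72*2²*(1 + 2² + 6*2) + (-2)² = -72*4*(1 + 4 + 12) + 4 = -72*4*17 + 4 = -36*136 + 4 = -4896 + 4 = -4892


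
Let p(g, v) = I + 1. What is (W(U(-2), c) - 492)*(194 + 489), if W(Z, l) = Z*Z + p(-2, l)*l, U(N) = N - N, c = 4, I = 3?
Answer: -325108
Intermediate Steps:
U(N) = 0
p(g, v) = 4 (p(g, v) = 3 + 1 = 4)
W(Z, l) = Z² + 4*l (W(Z, l) = Z*Z + 4*l = Z² + 4*l)
(W(U(-2), c) - 492)*(194 + 489) = ((0² + 4*4) - 492)*(194 + 489) = ((0 + 16) - 492)*683 = (16 - 492)*683 = -476*683 = -325108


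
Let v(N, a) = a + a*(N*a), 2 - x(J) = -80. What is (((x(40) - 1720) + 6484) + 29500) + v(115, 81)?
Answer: 788942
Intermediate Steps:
x(J) = 82 (x(J) = 2 - 1*(-80) = 2 + 80 = 82)
v(N, a) = a + N*a²
(((x(40) - 1720) + 6484) + 29500) + v(115, 81) = (((82 - 1720) + 6484) + 29500) + 81*(1 + 115*81) = ((-1638 + 6484) + 29500) + 81*(1 + 9315) = (4846 + 29500) + 81*9316 = 34346 + 754596 = 788942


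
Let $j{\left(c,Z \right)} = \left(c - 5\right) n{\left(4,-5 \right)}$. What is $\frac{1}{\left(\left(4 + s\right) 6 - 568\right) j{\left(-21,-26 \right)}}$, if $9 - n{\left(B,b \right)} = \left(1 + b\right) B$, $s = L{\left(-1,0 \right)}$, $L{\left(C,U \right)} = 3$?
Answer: $\frac{1}{341900} \approx 2.9248 \cdot 10^{-6}$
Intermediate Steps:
$s = 3$
$n{\left(B,b \right)} = 9 - B \left(1 + b\right)$ ($n{\left(B,b \right)} = 9 - \left(1 + b\right) B = 9 - B \left(1 + b\right)$)
$j{\left(c,Z \right)} = -125 + 25 c$ ($j{\left(c,Z \right)} = \left(c - 5\right) \left(9 - 4 - 4 \left(-5\right)\right) = \left(-5 + c\right) \left(9 - 4 + 20\right) = \left(-5 + c\right) 25 = -125 + 25 c$)
$\frac{1}{\left(\left(4 + s\right) 6 - 568\right) j{\left(-21,-26 \right)}} = \frac{1}{\left(\left(4 + 3\right) 6 - 568\right) \left(-125 + 25 \left(-21\right)\right)} = \frac{1}{\left(7 \cdot 6 - 568\right) \left(-125 - 525\right)} = \frac{1}{\left(42 - 568\right) \left(-650\right)} = \frac{1}{-526} \left(- \frac{1}{650}\right) = \left(- \frac{1}{526}\right) \left(- \frac{1}{650}\right) = \frac{1}{341900}$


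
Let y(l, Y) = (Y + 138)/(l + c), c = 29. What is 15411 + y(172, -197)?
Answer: 3097552/201 ≈ 15411.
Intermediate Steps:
y(l, Y) = (138 + Y)/(29 + l) (y(l, Y) = (Y + 138)/(l + 29) = (138 + Y)/(29 + l))
15411 + y(172, -197) = 15411 + (138 - 197)/(29 + 172) = 15411 - 59/201 = 3097552/201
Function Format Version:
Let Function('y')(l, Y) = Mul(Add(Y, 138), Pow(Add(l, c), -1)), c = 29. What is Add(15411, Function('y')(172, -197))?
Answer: Rational(3097552, 201) ≈ 15411.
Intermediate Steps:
Function('y')(l, Y) = Mul(Pow(Add(29, l), -1), Add(138, Y)) (Function('y')(l, Y) = Mul(Add(Y, 138), Pow(Add(l, 29), -1)) = Mul(Add(138, Y), Pow(Add(29, l), -1)) = Mul(Pow(Add(29, l), -1), Add(138, Y)))
Add(15411, Function('y')(172, -197)) = Add(15411, Mul(Pow(Add(29, 172), -1), Add(138, -197))) = Add(15411, Mul(Pow(201, -1), -59)) = Add(15411, Mul(Rational(1, 201), -59)) = Add(15411, Rational(-59, 201)) = Rational(3097552, 201)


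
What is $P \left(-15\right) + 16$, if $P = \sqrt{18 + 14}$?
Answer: $16 - 60 \sqrt{2} \approx -68.853$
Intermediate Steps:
$P = 4 \sqrt{2}$ ($P = \sqrt{32} = 4 \sqrt{2} \approx 5.6569$)
$P \left(-15\right) + 16 = 4 \sqrt{2} \left(-15\right) + 16 = - 60 \sqrt{2} + 16 = 16 - 60 \sqrt{2}$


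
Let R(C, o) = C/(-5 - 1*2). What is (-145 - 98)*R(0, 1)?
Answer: 0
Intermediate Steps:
R(C, o) = -C/7 (R(C, o) = C/(-5 - 2) = C/(-7) = C*(-1/7) = -C/7)
(-145 - 98)*R(0, 1) = (-145 - 98)*(-1/7*0) = -243*0 = 0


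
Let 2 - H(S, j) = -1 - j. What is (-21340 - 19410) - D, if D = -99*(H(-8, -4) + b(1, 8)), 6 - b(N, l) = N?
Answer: -40354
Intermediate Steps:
b(N, l) = 6 - N
H(S, j) = 3 + j (H(S, j) = 2 - (-1 - j) = 2 + (1 + j) = 3 + j)
D = -396 (D = -99*((3 - 4) + (6 - 1*1)) = -99*(-1 + (6 - 1)) = -99*(-1 + 5) = -99*4 = -396)
(-21340 - 19410) - D = (-21340 - 19410) - 1*(-396) = -40750 + 396 = -40354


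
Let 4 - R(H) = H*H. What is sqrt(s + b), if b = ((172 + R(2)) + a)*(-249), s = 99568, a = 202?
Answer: sqrt(6442) ≈ 80.262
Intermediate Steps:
R(H) = 4 - H**2 (R(H) = 4 - H*H = 4 - H**2)
b = -93126 (b = ((172 + (4 - 1*2**2)) + 202)*(-249) = ((172 + (4 - 1*4)) + 202)*(-249) = ((172 + (4 - 4)) + 202)*(-249) = ((172 + 0) + 202)*(-249) = (172 + 202)*(-249) = 374*(-249) = -93126)
sqrt(s + b) = sqrt(99568 - 93126) = sqrt(6442)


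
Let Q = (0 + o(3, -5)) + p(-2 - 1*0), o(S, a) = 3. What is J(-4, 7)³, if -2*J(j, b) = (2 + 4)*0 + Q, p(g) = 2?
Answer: -125/8 ≈ -15.625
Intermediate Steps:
Q = 5 (Q = (0 + 3) + 2 = 3 + 2 = 5)
J(j, b) = -5/2 (J(j, b) = -((2 + 4)*0 + 5)/2 = -(6*0 + 5)/2 = -(0 + 5)/2 = -½*5 = -5/2)
J(-4, 7)³ = (-5/2)³ = -125/8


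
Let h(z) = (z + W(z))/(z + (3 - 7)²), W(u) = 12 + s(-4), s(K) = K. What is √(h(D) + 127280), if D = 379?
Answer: √19859014865/395 ≈ 356.76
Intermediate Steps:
W(u) = 8 (W(u) = 12 - 4 = 8)
h(z) = (8 + z)/(16 + z) (h(z) = (z + 8)/(z + (3 - 7)²) = (8 + z)/(z + (-4)²) = (8 + z)/(z + 16) = (8 + z)/(16 + z))
√(h(D) + 127280) = √((8 + 379)/(16 + 379) + 127280) = √(387/395 + 127280) = √(50275987/395) = √19859014865/395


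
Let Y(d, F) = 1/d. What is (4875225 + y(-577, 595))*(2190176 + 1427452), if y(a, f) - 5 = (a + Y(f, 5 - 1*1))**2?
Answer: 952892416040426184/50575 ≈ 1.8841e+13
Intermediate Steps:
y(a, f) = 5 + (a + 1/f)**2
(4875225 + y(-577, 595))*(2190176 + 1427452) = (4875225 + (5 + (1 - 577*595)**2/595**2))*(2190176 + 1427452) = (4875225 + (5 + (1 - 343315)**2/354025))*3617628 = (4875225 + (5 + (1/354025)*(-343314)**2))*3617628 = (4875225 + (5 + (1/354025)*117864502596))*3617628 = (4875225 + (5 + 117864502596/354025))*3617628 = (4875225 + 117866272721/354025)*3617628 = (1843817803346/354025)*3617628 = 952892416040426184/50575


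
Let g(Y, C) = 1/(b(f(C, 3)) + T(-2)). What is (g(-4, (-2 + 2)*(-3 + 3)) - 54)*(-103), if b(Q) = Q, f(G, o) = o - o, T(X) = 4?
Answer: 22145/4 ≈ 5536.3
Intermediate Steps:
f(G, o) = 0
g(Y, C) = 1/4 (g(Y, C) = 1/(0 + 4) = 1/4)
(g(-4, (-2 + 2)*(-3 + 3)) - 54)*(-103) = (1/4 - 54)*(-103) = -215/4*(-103) = 22145/4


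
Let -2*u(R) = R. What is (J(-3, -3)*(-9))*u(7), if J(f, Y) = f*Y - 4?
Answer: 315/2 ≈ 157.50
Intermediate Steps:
u(R) = -R/2
J(f, Y) = -4 + Y*f (J(f, Y) = Y*f - 4 = -4 + Y*f)
(J(-3, -3)*(-9))*u(7) = ((-4 - 3*(-3))*(-9))*(-½*7) = ((-4 + 9)*(-9))*(-7/2) = (5*(-9))*(-7/2) = -45*(-7/2) = 315/2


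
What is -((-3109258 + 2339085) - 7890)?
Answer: 778063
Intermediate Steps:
-((-3109258 + 2339085) - 7890) = -(-770173 - 7890) = -1*(-778063) = 778063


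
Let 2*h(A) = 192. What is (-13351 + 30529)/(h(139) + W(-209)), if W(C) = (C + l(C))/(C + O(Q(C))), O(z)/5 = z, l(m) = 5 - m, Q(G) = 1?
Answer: 500616/2797 ≈ 178.98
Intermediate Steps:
h(A) = 96 (h(A) = (½)*192 = 96)
O(z) = 5*z
W(C) = 5/(5 + C) (W(C) = (C + (5 - C))/(C + 5*1) = 5/(C + 5) = 5/(5 + C))
(-13351 + 30529)/(h(139) + W(-209)) = (-13351 + 30529)/(96 + 5/(5 - 209)) = 17178/(96 + 5/(-204)) = 17178/(96 + 5*(-1/204)) = 17178/(96 - 5/204) = 17178/(19579/204) = 17178*(204/19579) = 500616/2797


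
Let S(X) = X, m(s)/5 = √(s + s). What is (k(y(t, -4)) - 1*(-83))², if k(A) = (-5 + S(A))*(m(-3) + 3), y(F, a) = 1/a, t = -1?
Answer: 6211/16 - 28245*I*√6/8 ≈ 388.19 - 8648.2*I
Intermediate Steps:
m(s) = 5*√2*√s (m(s) = 5*√(s + s) = 5*√(2*s) = 5*(√2*√s) = 5*√2*√s)
k(A) = (-5 + A)*(3 + 5*I*√6) (k(A) = (-5 + A)*(5*√2*√(-3) + 3) = (-5 + A)*(5*√2*(I*√3) + 3) = (-5 + A)*(5*I*√6 + 3) = (-5 + A)*(3 + 5*I*√6))
(k(y(t, -4)) - 1*(-83))² = ((-15 + 3/(-4) - 25*I*√6 + 5*I*√6/(-4)) - 1*(-83))² = ((-15 + 3*(-¼) - 25*I*√6 + 5*I*(-¼)*√6) + 83)² = ((-15 - ¾ - 25*I*√6 - 5*I*√6/4) + 83)² = ((-63/4 - 105*I*√6/4) + 83)² = (269/4 - 105*I*√6/4)²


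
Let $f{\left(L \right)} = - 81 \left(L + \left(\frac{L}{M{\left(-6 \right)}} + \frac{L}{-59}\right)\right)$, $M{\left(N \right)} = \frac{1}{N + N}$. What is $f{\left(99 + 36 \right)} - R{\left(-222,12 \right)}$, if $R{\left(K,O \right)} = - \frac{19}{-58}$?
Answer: $\frac{412248379}{3422} \approx 1.2047 \cdot 10^{5}$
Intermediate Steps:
$M{\left(N \right)} = \frac{1}{2 N}$
$R{\left(K,O \right)} = \frac{19}{58}$ ($R{\left(K,O \right)} = \left(-19\right) \left(- \frac{1}{58}\right) = \frac{19}{58}$)
$f{\left(L \right)} = \frac{52650 L}{59}$ ($f{\left(L \right)} = - 81 \left(L + \left(\frac{L}{\frac{1}{2} \frac{1}{-6}} + \frac{L}{-59}\right)\right) = - 81 \left(L + \left(\frac{L}{\frac{1}{2} \left(- \frac{1}{6}\right)} + L \left(- \frac{1}{59}\right)\right)\right) = - 81 \left(L + \left(\frac{L}{- \frac{1}{12}} - \frac{L}{59}\right)\right) = - 81 \left(L + \left(L \left(-12\right) - \frac{L}{59}\right)\right) = - 81 \left(L - \frac{709 L}{59}\right) = - 81 \left(- \frac{650 L}{59}\right) = \frac{52650 L}{59}$)
$f{\left(99 + 36 \right)} - R{\left(-222,12 \right)} = \frac{52650 \left(99 + 36\right)}{59} - \frac{19}{58} = \frac{52650}{59} \cdot 135 - \frac{19}{58} = \frac{7107750}{59} - \frac{19}{58} = \frac{412248379}{3422}$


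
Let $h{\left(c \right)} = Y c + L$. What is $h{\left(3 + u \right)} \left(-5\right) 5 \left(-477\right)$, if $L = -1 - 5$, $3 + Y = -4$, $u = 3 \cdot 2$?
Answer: $-822825$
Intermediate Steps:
$u = 6$
$Y = -7$ ($Y = -3 - 4 = -7$)
$L = -6$ ($L = -1 - 5 = -6$)
$h{\left(c \right)} = -6 - 7 c$ ($h{\left(c \right)} = - 7 c - 6 = -6 - 7 c$)
$h{\left(3 + u \right)} \left(-5\right) 5 \left(-477\right) = \left(-6 - 7 \left(3 + 6\right)\right) \left(-5\right) 5 \left(-477\right) = \left(-6 - 63\right) \left(-5\right) 5 \left(-477\right) = \left(-69\right) \left(-5\right) 5 \left(-477\right) = 345 \cdot 5 \left(-477\right) = 1725 \left(-477\right) = -822825$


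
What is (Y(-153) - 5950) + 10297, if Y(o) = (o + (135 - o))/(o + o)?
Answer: 147783/34 ≈ 4346.6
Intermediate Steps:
Y(o) = 135/(2*o) (Y(o) = 135/((2*o)) = 135*(1/(2*o)) = 135/(2*o))
(Y(-153) - 5950) + 10297 = ((135/2)/(-153) - 5950) + 10297 = ((135/2)*(-1/153) - 5950) + 10297 = (-15/34 - 5950) + 10297 = -202315/34 + 10297 = 147783/34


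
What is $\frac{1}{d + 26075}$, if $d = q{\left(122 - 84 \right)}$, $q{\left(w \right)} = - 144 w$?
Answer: $\frac{1}{20603} \approx 4.8537 \cdot 10^{-5}$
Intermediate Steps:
$d = -5472$ ($d = - 144 \left(122 - 84\right) = \left(-144\right) 38 = -5472$)
$\frac{1}{d + 26075} = \frac{1}{-5472 + 26075} = \frac{1}{20603}$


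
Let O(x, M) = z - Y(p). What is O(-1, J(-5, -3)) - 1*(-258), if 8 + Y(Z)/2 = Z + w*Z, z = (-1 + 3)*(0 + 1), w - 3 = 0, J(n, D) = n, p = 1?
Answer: 268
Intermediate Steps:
w = 3 (w = 3 + 0 = 3)
z = 2 (z = 2*1 = 2)
Y(Z) = -16 + 8*Z (Y(Z) = -16 + 2*(Z + 3*Z) = -16 + 2*(4*Z) = -16 + 8*Z)
O(x, M) = 10 (O(x, M) = 2 - (-16 + 8*1) = 2 - (-16 + 8) = 2 - 1*(-8) = 2 + 8 = 10)
O(-1, J(-5, -3)) - 1*(-258) = 10 - 1*(-258) = 10 + 258 = 268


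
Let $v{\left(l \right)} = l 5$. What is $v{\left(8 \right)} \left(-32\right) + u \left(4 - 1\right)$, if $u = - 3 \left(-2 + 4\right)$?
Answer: $-1298$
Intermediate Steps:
$v{\left(l \right)} = 5 l$
$u = -6$ ($u = \left(-3\right) 2 = -6$)
$v{\left(8 \right)} \left(-32\right) + u \left(4 - 1\right) = 5 \cdot 8 \left(-32\right) - 6 \left(4 - 1\right) = 40 \left(-32\right) - 18 = -1280 - 18 = -1298$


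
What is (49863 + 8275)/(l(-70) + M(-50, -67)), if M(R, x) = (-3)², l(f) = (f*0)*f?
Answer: 58138/9 ≈ 6459.8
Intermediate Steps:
l(f) = 0 (l(f) = 0*f = 0)
M(R, x) = 9
(49863 + 8275)/(l(-70) + M(-50, -67)) = (49863 + 8275)/(0 + 9) = 58138/9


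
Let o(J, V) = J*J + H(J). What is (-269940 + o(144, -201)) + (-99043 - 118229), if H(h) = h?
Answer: -466332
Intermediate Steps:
o(J, V) = J + J² (o(J, V) = J*J + J = J² + J = J + J²)
(-269940 + o(144, -201)) + (-99043 - 118229) = (-269940 + 144*(1 + 144)) + (-99043 - 118229) = (-269940 + 144*145) - 217272 = (-269940 + 20880) - 217272 = -249060 - 217272 = -466332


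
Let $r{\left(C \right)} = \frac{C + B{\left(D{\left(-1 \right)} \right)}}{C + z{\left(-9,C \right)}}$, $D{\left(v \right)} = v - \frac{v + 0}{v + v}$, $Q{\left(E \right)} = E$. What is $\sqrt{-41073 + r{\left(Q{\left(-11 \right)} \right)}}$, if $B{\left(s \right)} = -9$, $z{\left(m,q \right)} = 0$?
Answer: $\frac{i \sqrt{4969613}}{11} \approx 202.66 i$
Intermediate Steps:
$D{\left(v \right)} = - \frac{1}{2} + v$ ($D{\left(v \right)} = v - \frac{v}{2 v} = v - v \frac{1}{2 v} = v - \frac{1}{2} = - \frac{1}{2} + v$)
$r{\left(C \right)} = \frac{-9 + C}{C}$ ($r{\left(C \right)} = \frac{C - 9}{C + 0} = \frac{-9 + C}{C}$)
$\sqrt{-41073 + r{\left(Q{\left(-11 \right)} \right)}} = \sqrt{-41073 + \frac{-9 - 11}{-11}} = \sqrt{-41073 - - \frac{20}{11}} = \sqrt{-41073 + \frac{20}{11}} = \sqrt{- \frac{451783}{11}} = \frac{i \sqrt{4969613}}{11}$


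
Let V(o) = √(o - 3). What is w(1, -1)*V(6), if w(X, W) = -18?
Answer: -18*√3 ≈ -31.177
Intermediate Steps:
V(o) = √(-3 + o)
w(1, -1)*V(6) = -18*√(-3 + 6) = -18*√3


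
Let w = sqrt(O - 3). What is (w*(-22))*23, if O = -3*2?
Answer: -1518*I ≈ -1518.0*I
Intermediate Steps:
O = -6
w = 3*I (w = sqrt(-6 - 3) = sqrt(-9) = 3*I ≈ 3.0*I)
(w*(-22))*23 = ((3*I)*(-22))*23 = -66*I*23 = -1518*I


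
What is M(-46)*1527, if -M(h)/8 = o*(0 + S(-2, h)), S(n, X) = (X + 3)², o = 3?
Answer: -67762152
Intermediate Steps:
S(n, X) = (3 + X)²
M(h) = -24*(3 + h)² (M(h) = -24*(0 + (3 + h)²) = -24*(3 + h)²)
M(-46)*1527 = -24*(3 - 46)²*1527 = -24*(-43)²*1527 = -24*1849*1527 = -44376*1527 = -67762152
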